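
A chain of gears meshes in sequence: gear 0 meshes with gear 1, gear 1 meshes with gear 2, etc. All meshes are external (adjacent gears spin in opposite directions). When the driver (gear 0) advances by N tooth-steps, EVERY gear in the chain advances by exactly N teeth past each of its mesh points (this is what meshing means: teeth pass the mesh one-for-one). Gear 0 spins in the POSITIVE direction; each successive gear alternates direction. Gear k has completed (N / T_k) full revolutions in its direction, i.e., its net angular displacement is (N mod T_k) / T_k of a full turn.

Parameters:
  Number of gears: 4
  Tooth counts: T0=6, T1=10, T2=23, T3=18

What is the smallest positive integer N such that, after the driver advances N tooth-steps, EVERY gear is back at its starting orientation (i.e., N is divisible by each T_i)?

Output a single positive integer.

Gear k returns to start when N is a multiple of T_k.
All gears at start simultaneously when N is a common multiple of [6, 10, 23, 18]; the smallest such N is lcm(6, 10, 23, 18).
Start: lcm = T0 = 6
Fold in T1=10: gcd(6, 10) = 2; lcm(6, 10) = 6 * 10 / 2 = 60 / 2 = 30
Fold in T2=23: gcd(30, 23) = 1; lcm(30, 23) = 30 * 23 / 1 = 690 / 1 = 690
Fold in T3=18: gcd(690, 18) = 6; lcm(690, 18) = 690 * 18 / 6 = 12420 / 6 = 2070
Full cycle length = 2070

Answer: 2070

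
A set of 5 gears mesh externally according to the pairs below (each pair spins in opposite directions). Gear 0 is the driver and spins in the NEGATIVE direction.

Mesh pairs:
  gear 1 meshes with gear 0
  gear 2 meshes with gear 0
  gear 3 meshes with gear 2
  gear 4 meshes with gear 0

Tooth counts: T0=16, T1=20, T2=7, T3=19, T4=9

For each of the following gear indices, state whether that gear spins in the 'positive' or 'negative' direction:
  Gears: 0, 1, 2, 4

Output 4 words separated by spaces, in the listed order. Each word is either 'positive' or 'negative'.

Answer: negative positive positive positive

Derivation:
Gear 0 (driver): negative (depth 0)
  gear 1: meshes with gear 0 -> depth 1 -> positive (opposite of gear 0)
  gear 2: meshes with gear 0 -> depth 1 -> positive (opposite of gear 0)
  gear 3: meshes with gear 2 -> depth 2 -> negative (opposite of gear 2)
  gear 4: meshes with gear 0 -> depth 1 -> positive (opposite of gear 0)
Queried indices 0, 1, 2, 4 -> negative, positive, positive, positive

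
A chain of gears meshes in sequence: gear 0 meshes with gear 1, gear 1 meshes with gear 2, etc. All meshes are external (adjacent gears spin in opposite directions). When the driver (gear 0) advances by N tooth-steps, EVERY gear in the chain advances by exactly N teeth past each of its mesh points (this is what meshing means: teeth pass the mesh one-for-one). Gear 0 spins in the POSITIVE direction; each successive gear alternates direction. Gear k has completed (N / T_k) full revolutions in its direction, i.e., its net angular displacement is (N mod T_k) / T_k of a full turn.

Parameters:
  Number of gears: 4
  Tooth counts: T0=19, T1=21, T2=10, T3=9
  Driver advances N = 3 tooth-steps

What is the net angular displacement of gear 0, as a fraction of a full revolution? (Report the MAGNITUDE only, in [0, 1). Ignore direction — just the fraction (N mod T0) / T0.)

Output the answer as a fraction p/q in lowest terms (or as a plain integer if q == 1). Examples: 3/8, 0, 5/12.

Answer: 3/19

Derivation:
Chain of 4 gears, tooth counts: [19, 21, 10, 9]
  gear 0: T0=19, direction=positive, advance = 3 mod 19 = 3 teeth = 3/19 turn
  gear 1: T1=21, direction=negative, advance = 3 mod 21 = 3 teeth = 3/21 turn
  gear 2: T2=10, direction=positive, advance = 3 mod 10 = 3 teeth = 3/10 turn
  gear 3: T3=9, direction=negative, advance = 3 mod 9 = 3 teeth = 3/9 turn
Gear 0: 3 mod 19 = 3
Fraction = 3 / 19 = 3/19 (gcd(3,19)=1) = 3/19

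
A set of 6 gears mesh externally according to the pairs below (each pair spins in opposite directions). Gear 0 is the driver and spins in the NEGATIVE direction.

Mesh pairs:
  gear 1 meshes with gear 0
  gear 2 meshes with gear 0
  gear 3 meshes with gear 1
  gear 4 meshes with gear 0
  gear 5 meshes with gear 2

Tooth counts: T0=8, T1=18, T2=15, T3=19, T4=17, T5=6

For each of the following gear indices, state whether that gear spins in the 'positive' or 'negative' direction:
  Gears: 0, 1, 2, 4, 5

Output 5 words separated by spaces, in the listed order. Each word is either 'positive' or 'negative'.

Gear 0 (driver): negative (depth 0)
  gear 1: meshes with gear 0 -> depth 1 -> positive (opposite of gear 0)
  gear 2: meshes with gear 0 -> depth 1 -> positive (opposite of gear 0)
  gear 3: meshes with gear 1 -> depth 2 -> negative (opposite of gear 1)
  gear 4: meshes with gear 0 -> depth 1 -> positive (opposite of gear 0)
  gear 5: meshes with gear 2 -> depth 2 -> negative (opposite of gear 2)
Queried indices 0, 1, 2, 4, 5 -> negative, positive, positive, positive, negative

Answer: negative positive positive positive negative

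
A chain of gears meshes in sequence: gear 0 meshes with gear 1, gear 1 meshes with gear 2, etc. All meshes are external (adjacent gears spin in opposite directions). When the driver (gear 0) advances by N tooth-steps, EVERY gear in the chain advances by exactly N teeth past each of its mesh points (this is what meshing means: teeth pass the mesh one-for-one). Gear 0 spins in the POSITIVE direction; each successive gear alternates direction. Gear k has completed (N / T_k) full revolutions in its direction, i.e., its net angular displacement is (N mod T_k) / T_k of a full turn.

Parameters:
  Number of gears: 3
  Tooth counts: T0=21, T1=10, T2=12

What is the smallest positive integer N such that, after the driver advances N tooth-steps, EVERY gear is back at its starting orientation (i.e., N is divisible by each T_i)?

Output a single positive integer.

Gear k returns to start when N is a multiple of T_k.
All gears at start simultaneously when N is a common multiple of [21, 10, 12]; the smallest such N is lcm(21, 10, 12).
Start: lcm = T0 = 21
Fold in T1=10: gcd(21, 10) = 1; lcm(21, 10) = 21 * 10 / 1 = 210 / 1 = 210
Fold in T2=12: gcd(210, 12) = 6; lcm(210, 12) = 210 * 12 / 6 = 2520 / 6 = 420
Full cycle length = 420

Answer: 420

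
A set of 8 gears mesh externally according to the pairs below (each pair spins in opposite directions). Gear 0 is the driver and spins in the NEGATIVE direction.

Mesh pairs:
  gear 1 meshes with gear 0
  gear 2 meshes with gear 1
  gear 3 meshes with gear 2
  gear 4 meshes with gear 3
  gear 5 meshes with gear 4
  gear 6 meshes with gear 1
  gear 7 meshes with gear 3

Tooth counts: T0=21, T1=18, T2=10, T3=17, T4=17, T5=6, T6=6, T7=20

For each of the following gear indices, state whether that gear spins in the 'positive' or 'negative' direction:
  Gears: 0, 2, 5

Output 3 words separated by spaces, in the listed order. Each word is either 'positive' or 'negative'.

Answer: negative negative positive

Derivation:
Gear 0 (driver): negative (depth 0)
  gear 1: meshes with gear 0 -> depth 1 -> positive (opposite of gear 0)
  gear 2: meshes with gear 1 -> depth 2 -> negative (opposite of gear 1)
  gear 3: meshes with gear 2 -> depth 3 -> positive (opposite of gear 2)
  gear 4: meshes with gear 3 -> depth 4 -> negative (opposite of gear 3)
  gear 5: meshes with gear 4 -> depth 5 -> positive (opposite of gear 4)
  gear 6: meshes with gear 1 -> depth 2 -> negative (opposite of gear 1)
  gear 7: meshes with gear 3 -> depth 4 -> negative (opposite of gear 3)
Queried indices 0, 2, 5 -> negative, negative, positive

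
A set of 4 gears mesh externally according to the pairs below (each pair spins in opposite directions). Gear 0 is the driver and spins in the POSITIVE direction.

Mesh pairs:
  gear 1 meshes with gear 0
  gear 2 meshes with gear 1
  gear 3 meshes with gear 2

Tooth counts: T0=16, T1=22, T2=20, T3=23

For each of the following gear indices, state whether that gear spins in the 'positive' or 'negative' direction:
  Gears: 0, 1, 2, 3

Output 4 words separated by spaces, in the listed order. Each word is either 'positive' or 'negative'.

Gear 0 (driver): positive (depth 0)
  gear 1: meshes with gear 0 -> depth 1 -> negative (opposite of gear 0)
  gear 2: meshes with gear 1 -> depth 2 -> positive (opposite of gear 1)
  gear 3: meshes with gear 2 -> depth 3 -> negative (opposite of gear 2)
Queried indices 0, 1, 2, 3 -> positive, negative, positive, negative

Answer: positive negative positive negative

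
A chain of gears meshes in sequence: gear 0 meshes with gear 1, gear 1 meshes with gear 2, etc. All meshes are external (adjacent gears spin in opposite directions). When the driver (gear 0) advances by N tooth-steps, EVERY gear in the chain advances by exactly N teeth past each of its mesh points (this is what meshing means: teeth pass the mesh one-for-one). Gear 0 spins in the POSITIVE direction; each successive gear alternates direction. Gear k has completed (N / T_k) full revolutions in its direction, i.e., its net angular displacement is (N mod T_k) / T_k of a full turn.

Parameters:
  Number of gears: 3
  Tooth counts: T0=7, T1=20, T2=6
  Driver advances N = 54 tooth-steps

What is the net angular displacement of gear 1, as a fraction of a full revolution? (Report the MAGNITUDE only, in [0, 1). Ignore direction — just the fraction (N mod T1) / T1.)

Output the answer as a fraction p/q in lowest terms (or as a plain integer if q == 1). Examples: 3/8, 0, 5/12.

Answer: 7/10

Derivation:
Chain of 3 gears, tooth counts: [7, 20, 6]
  gear 0: T0=7, direction=positive, advance = 54 mod 7 = 5 teeth = 5/7 turn
  gear 1: T1=20, direction=negative, advance = 54 mod 20 = 14 teeth = 14/20 turn
  gear 2: T2=6, direction=positive, advance = 54 mod 6 = 0 teeth = 0/6 turn
Gear 1: 54 mod 20 = 14
Fraction = 14 / 20 = 7/10 (gcd(14,20)=2) = 7/10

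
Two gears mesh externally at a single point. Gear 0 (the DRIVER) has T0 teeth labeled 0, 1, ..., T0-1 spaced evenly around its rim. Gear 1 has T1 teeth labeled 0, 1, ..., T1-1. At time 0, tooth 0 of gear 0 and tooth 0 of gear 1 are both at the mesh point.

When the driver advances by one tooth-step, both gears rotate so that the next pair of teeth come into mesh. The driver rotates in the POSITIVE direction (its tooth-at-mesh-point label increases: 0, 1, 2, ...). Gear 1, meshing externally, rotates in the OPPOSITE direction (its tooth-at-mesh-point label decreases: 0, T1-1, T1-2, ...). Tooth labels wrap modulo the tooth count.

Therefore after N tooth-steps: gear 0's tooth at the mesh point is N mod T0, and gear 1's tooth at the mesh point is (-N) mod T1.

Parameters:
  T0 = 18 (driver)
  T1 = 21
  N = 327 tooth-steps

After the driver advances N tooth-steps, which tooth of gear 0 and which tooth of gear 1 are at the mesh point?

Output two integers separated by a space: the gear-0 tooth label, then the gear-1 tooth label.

Gear 0 (driver, T0=18): tooth at mesh = N mod T0
  327 = 18 * 18 + 3, so 327 mod 18 = 3
  gear 0 tooth = 3
Gear 1 (driven, T1=21): tooth at mesh = (-N) mod T1
  327 = 15 * 21 + 12, so 327 mod 21 = 12
  (-327) mod 21 = (-12) mod 21 = 21 - 12 = 9
Mesh after 327 steps: gear-0 tooth 3 meets gear-1 tooth 9

Answer: 3 9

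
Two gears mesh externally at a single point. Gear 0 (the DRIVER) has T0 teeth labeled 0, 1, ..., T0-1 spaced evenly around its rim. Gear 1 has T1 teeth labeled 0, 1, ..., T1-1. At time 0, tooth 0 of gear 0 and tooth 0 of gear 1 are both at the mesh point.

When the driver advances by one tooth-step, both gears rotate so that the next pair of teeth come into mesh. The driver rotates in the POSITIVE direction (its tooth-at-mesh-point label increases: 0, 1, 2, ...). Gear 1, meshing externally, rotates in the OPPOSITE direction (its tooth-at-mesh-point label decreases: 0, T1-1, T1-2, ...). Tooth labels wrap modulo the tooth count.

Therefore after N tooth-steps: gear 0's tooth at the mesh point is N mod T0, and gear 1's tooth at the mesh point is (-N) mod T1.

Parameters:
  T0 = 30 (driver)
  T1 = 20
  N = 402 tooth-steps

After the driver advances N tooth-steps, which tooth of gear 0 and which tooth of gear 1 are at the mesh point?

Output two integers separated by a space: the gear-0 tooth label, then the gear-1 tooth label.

Answer: 12 18

Derivation:
Gear 0 (driver, T0=30): tooth at mesh = N mod T0
  402 = 13 * 30 + 12, so 402 mod 30 = 12
  gear 0 tooth = 12
Gear 1 (driven, T1=20): tooth at mesh = (-N) mod T1
  402 = 20 * 20 + 2, so 402 mod 20 = 2
  (-402) mod 20 = (-2) mod 20 = 20 - 2 = 18
Mesh after 402 steps: gear-0 tooth 12 meets gear-1 tooth 18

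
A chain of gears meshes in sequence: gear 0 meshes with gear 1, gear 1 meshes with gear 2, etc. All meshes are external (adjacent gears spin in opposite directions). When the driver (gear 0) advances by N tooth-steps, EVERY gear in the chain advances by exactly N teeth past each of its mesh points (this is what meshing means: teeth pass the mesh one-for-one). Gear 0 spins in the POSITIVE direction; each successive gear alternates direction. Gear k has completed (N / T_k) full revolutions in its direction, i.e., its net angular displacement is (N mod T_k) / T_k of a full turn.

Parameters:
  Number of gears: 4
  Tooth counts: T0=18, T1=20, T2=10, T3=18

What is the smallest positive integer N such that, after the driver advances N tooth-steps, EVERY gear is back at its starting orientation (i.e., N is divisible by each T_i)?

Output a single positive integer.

Gear k returns to start when N is a multiple of T_k.
All gears at start simultaneously when N is a common multiple of [18, 20, 10, 18]; the smallest such N is lcm(18, 20, 10, 18).
Start: lcm = T0 = 18
Fold in T1=20: gcd(18, 20) = 2; lcm(18, 20) = 18 * 20 / 2 = 360 / 2 = 180
Fold in T2=10: gcd(180, 10) = 10; lcm(180, 10) = 180 * 10 / 10 = 1800 / 10 = 180
Fold in T3=18: gcd(180, 18) = 18; lcm(180, 18) = 180 * 18 / 18 = 3240 / 18 = 180
Full cycle length = 180

Answer: 180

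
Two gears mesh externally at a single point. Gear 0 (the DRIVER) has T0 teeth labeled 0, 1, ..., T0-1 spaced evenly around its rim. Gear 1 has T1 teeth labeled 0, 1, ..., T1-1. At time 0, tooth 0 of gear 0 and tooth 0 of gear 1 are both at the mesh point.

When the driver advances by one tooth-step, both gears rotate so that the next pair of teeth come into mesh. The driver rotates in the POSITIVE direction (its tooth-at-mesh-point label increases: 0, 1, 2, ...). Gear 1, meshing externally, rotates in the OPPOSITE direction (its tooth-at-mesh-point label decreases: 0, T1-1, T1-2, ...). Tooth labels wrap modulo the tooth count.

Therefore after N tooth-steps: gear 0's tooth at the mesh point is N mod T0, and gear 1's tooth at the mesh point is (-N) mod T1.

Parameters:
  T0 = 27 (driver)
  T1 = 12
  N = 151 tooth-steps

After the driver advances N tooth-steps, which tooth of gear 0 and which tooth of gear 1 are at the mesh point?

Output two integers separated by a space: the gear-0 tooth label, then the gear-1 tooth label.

Gear 0 (driver, T0=27): tooth at mesh = N mod T0
  151 = 5 * 27 + 16, so 151 mod 27 = 16
  gear 0 tooth = 16
Gear 1 (driven, T1=12): tooth at mesh = (-N) mod T1
  151 = 12 * 12 + 7, so 151 mod 12 = 7
  (-151) mod 12 = (-7) mod 12 = 12 - 7 = 5
Mesh after 151 steps: gear-0 tooth 16 meets gear-1 tooth 5

Answer: 16 5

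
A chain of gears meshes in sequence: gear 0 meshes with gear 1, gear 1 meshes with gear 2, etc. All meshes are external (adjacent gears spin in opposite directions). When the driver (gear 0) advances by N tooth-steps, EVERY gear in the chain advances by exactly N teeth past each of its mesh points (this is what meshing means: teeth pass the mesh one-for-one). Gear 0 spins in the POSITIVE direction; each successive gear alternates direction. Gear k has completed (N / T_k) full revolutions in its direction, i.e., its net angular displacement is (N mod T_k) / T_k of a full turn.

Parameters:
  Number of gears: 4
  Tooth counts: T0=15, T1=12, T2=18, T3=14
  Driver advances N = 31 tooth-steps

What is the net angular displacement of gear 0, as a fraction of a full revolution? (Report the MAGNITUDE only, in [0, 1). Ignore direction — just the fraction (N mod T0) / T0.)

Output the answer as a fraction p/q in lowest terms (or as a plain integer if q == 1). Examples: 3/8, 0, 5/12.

Answer: 1/15

Derivation:
Chain of 4 gears, tooth counts: [15, 12, 18, 14]
  gear 0: T0=15, direction=positive, advance = 31 mod 15 = 1 teeth = 1/15 turn
  gear 1: T1=12, direction=negative, advance = 31 mod 12 = 7 teeth = 7/12 turn
  gear 2: T2=18, direction=positive, advance = 31 mod 18 = 13 teeth = 13/18 turn
  gear 3: T3=14, direction=negative, advance = 31 mod 14 = 3 teeth = 3/14 turn
Gear 0: 31 mod 15 = 1
Fraction = 1 / 15 = 1/15 (gcd(1,15)=1) = 1/15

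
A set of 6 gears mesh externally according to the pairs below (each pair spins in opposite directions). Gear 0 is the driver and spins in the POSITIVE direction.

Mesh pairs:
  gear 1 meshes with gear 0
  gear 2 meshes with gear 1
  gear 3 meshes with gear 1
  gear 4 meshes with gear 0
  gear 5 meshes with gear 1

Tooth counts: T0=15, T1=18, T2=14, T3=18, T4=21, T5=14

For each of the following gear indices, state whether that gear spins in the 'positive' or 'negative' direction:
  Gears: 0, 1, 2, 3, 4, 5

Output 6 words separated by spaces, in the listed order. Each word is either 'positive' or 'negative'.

Answer: positive negative positive positive negative positive

Derivation:
Gear 0 (driver): positive (depth 0)
  gear 1: meshes with gear 0 -> depth 1 -> negative (opposite of gear 0)
  gear 2: meshes with gear 1 -> depth 2 -> positive (opposite of gear 1)
  gear 3: meshes with gear 1 -> depth 2 -> positive (opposite of gear 1)
  gear 4: meshes with gear 0 -> depth 1 -> negative (opposite of gear 0)
  gear 5: meshes with gear 1 -> depth 2 -> positive (opposite of gear 1)
Queried indices 0, 1, 2, 3, 4, 5 -> positive, negative, positive, positive, negative, positive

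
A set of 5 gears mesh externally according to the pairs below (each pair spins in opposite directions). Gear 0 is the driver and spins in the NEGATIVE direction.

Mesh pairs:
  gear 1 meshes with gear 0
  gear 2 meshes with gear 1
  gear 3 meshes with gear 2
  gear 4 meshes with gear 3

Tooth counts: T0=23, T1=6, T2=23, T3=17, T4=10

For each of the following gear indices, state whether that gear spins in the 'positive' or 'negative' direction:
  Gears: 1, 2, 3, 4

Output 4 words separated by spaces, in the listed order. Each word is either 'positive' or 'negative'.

Answer: positive negative positive negative

Derivation:
Gear 0 (driver): negative (depth 0)
  gear 1: meshes with gear 0 -> depth 1 -> positive (opposite of gear 0)
  gear 2: meshes with gear 1 -> depth 2 -> negative (opposite of gear 1)
  gear 3: meshes with gear 2 -> depth 3 -> positive (opposite of gear 2)
  gear 4: meshes with gear 3 -> depth 4 -> negative (opposite of gear 3)
Queried indices 1, 2, 3, 4 -> positive, negative, positive, negative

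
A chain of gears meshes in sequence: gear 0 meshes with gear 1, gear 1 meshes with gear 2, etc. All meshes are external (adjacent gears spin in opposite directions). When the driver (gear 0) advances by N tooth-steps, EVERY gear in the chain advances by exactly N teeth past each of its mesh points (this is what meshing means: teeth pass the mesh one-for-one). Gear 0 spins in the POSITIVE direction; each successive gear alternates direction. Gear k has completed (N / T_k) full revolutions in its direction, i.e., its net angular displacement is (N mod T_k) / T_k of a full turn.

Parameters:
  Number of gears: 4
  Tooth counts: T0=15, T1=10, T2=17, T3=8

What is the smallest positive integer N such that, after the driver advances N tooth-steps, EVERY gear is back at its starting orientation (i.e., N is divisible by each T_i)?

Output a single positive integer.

Gear k returns to start when N is a multiple of T_k.
All gears at start simultaneously when N is a common multiple of [15, 10, 17, 8]; the smallest such N is lcm(15, 10, 17, 8).
Start: lcm = T0 = 15
Fold in T1=10: gcd(15, 10) = 5; lcm(15, 10) = 15 * 10 / 5 = 150 / 5 = 30
Fold in T2=17: gcd(30, 17) = 1; lcm(30, 17) = 30 * 17 / 1 = 510 / 1 = 510
Fold in T3=8: gcd(510, 8) = 2; lcm(510, 8) = 510 * 8 / 2 = 4080 / 2 = 2040
Full cycle length = 2040

Answer: 2040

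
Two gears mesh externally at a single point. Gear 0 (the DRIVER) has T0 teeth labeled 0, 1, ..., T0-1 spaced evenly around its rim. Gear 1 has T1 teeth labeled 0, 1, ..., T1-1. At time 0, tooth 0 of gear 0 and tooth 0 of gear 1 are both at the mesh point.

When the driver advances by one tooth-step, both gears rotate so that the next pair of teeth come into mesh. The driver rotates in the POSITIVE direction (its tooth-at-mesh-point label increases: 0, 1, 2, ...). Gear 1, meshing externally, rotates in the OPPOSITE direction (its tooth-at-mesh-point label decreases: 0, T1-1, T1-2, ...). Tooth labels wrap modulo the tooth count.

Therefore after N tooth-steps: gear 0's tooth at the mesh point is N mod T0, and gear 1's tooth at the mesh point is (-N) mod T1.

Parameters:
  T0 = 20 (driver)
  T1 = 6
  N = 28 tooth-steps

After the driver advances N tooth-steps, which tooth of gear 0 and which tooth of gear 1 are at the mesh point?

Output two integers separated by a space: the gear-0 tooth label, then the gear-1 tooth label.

Gear 0 (driver, T0=20): tooth at mesh = N mod T0
  28 = 1 * 20 + 8, so 28 mod 20 = 8
  gear 0 tooth = 8
Gear 1 (driven, T1=6): tooth at mesh = (-N) mod T1
  28 = 4 * 6 + 4, so 28 mod 6 = 4
  (-28) mod 6 = (-4) mod 6 = 6 - 4 = 2
Mesh after 28 steps: gear-0 tooth 8 meets gear-1 tooth 2

Answer: 8 2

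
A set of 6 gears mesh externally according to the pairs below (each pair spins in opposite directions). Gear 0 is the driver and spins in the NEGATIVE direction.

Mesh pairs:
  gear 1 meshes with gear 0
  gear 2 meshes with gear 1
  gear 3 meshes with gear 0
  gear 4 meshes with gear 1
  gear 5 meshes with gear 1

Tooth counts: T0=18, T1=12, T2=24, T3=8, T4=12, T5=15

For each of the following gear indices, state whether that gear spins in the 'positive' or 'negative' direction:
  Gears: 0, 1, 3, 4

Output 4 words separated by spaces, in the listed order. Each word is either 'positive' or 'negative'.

Gear 0 (driver): negative (depth 0)
  gear 1: meshes with gear 0 -> depth 1 -> positive (opposite of gear 0)
  gear 2: meshes with gear 1 -> depth 2 -> negative (opposite of gear 1)
  gear 3: meshes with gear 0 -> depth 1 -> positive (opposite of gear 0)
  gear 4: meshes with gear 1 -> depth 2 -> negative (opposite of gear 1)
  gear 5: meshes with gear 1 -> depth 2 -> negative (opposite of gear 1)
Queried indices 0, 1, 3, 4 -> negative, positive, positive, negative

Answer: negative positive positive negative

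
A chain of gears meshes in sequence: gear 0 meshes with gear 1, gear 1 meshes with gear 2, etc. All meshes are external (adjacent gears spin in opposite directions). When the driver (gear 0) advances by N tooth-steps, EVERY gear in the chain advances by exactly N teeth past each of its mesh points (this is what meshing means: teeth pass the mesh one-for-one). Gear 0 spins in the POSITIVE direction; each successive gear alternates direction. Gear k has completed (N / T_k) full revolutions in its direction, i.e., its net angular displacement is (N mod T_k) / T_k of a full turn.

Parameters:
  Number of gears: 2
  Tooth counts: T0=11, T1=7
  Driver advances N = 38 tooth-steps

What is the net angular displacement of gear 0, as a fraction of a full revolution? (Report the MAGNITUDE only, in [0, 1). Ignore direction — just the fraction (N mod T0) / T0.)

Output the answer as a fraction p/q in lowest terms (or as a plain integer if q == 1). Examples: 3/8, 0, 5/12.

Chain of 2 gears, tooth counts: [11, 7]
  gear 0: T0=11, direction=positive, advance = 38 mod 11 = 5 teeth = 5/11 turn
  gear 1: T1=7, direction=negative, advance = 38 mod 7 = 3 teeth = 3/7 turn
Gear 0: 38 mod 11 = 5
Fraction = 5 / 11 = 5/11 (gcd(5,11)=1) = 5/11

Answer: 5/11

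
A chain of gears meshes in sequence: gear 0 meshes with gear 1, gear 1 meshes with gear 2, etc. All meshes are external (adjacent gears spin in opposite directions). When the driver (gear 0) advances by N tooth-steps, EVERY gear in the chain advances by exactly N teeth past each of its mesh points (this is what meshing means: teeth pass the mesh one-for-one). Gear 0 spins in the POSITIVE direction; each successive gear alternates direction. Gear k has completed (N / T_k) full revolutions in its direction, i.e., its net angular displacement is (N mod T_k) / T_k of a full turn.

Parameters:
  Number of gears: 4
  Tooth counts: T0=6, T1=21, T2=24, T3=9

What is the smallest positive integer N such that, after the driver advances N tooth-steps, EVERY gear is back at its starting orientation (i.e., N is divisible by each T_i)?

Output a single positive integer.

Answer: 504

Derivation:
Gear k returns to start when N is a multiple of T_k.
All gears at start simultaneously when N is a common multiple of [6, 21, 24, 9]; the smallest such N is lcm(6, 21, 24, 9).
Start: lcm = T0 = 6
Fold in T1=21: gcd(6, 21) = 3; lcm(6, 21) = 6 * 21 / 3 = 126 / 3 = 42
Fold in T2=24: gcd(42, 24) = 6; lcm(42, 24) = 42 * 24 / 6 = 1008 / 6 = 168
Fold in T3=9: gcd(168, 9) = 3; lcm(168, 9) = 168 * 9 / 3 = 1512 / 3 = 504
Full cycle length = 504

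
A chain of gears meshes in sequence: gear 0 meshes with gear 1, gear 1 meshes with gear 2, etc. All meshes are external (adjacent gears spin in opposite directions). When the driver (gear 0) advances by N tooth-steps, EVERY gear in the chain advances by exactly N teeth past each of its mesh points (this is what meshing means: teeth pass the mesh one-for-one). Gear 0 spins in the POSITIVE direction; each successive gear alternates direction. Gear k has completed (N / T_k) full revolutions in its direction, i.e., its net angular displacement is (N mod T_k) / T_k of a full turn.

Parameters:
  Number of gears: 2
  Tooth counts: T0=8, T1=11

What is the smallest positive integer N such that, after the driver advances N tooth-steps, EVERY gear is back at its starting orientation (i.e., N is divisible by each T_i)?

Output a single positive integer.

Gear k returns to start when N is a multiple of T_k.
All gears at start simultaneously when N is a common multiple of [8, 11]; the smallest such N is lcm(8, 11).
Start: lcm = T0 = 8
Fold in T1=11: gcd(8, 11) = 1; lcm(8, 11) = 8 * 11 / 1 = 88 / 1 = 88
Full cycle length = 88

Answer: 88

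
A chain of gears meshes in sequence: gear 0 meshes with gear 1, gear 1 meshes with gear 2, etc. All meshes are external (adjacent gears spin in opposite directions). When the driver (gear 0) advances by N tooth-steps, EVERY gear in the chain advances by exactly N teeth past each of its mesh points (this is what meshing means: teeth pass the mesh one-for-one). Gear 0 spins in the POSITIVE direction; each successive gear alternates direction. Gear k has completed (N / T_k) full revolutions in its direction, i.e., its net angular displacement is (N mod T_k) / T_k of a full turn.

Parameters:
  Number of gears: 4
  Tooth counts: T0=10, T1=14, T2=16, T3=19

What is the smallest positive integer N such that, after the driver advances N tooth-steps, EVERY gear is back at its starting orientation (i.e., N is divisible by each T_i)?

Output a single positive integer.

Gear k returns to start when N is a multiple of T_k.
All gears at start simultaneously when N is a common multiple of [10, 14, 16, 19]; the smallest such N is lcm(10, 14, 16, 19).
Start: lcm = T0 = 10
Fold in T1=14: gcd(10, 14) = 2; lcm(10, 14) = 10 * 14 / 2 = 140 / 2 = 70
Fold in T2=16: gcd(70, 16) = 2; lcm(70, 16) = 70 * 16 / 2 = 1120 / 2 = 560
Fold in T3=19: gcd(560, 19) = 1; lcm(560, 19) = 560 * 19 / 1 = 10640 / 1 = 10640
Full cycle length = 10640

Answer: 10640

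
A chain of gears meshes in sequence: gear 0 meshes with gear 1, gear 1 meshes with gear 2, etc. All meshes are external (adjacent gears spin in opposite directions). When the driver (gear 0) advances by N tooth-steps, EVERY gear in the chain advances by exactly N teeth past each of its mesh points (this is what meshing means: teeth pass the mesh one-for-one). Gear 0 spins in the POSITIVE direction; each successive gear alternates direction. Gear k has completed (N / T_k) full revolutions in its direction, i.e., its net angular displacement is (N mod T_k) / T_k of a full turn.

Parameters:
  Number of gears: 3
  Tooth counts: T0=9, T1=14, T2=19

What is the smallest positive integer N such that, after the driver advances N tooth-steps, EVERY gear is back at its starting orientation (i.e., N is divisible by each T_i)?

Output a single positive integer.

Gear k returns to start when N is a multiple of T_k.
All gears at start simultaneously when N is a common multiple of [9, 14, 19]; the smallest such N is lcm(9, 14, 19).
Start: lcm = T0 = 9
Fold in T1=14: gcd(9, 14) = 1; lcm(9, 14) = 9 * 14 / 1 = 126 / 1 = 126
Fold in T2=19: gcd(126, 19) = 1; lcm(126, 19) = 126 * 19 / 1 = 2394 / 1 = 2394
Full cycle length = 2394

Answer: 2394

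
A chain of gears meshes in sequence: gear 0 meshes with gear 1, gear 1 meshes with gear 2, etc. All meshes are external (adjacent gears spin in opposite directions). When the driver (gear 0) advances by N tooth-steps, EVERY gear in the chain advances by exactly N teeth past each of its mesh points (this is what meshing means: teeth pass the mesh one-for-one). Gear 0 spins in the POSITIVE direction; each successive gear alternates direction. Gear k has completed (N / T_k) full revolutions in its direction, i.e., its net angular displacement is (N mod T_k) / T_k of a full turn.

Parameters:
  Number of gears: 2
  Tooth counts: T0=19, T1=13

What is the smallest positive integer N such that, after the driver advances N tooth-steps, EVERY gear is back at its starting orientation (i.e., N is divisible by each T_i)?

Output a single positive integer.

Answer: 247

Derivation:
Gear k returns to start when N is a multiple of T_k.
All gears at start simultaneously when N is a common multiple of [19, 13]; the smallest such N is lcm(19, 13).
Start: lcm = T0 = 19
Fold in T1=13: gcd(19, 13) = 1; lcm(19, 13) = 19 * 13 / 1 = 247 / 1 = 247
Full cycle length = 247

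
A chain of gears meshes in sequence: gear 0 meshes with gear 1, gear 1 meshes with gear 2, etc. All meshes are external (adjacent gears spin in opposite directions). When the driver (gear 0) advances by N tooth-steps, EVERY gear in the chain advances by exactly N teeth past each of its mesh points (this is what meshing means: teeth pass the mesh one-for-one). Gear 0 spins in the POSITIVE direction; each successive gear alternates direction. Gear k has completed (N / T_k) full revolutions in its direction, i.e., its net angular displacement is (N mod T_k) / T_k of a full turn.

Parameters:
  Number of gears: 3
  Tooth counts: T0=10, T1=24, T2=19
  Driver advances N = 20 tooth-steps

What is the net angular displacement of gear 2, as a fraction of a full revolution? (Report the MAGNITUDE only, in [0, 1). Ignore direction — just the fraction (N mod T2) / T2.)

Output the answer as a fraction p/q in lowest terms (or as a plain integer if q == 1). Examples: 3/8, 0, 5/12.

Chain of 3 gears, tooth counts: [10, 24, 19]
  gear 0: T0=10, direction=positive, advance = 20 mod 10 = 0 teeth = 0/10 turn
  gear 1: T1=24, direction=negative, advance = 20 mod 24 = 20 teeth = 20/24 turn
  gear 2: T2=19, direction=positive, advance = 20 mod 19 = 1 teeth = 1/19 turn
Gear 2: 20 mod 19 = 1
Fraction = 1 / 19 = 1/19 (gcd(1,19)=1) = 1/19

Answer: 1/19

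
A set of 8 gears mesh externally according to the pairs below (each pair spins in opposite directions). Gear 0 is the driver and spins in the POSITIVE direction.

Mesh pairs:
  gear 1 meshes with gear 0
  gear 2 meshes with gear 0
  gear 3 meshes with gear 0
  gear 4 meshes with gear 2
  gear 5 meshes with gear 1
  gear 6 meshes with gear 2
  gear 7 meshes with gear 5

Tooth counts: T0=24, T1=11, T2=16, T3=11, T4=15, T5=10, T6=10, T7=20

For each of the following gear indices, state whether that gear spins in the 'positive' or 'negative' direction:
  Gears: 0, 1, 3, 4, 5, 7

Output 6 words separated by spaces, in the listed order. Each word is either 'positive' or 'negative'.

Gear 0 (driver): positive (depth 0)
  gear 1: meshes with gear 0 -> depth 1 -> negative (opposite of gear 0)
  gear 2: meshes with gear 0 -> depth 1 -> negative (opposite of gear 0)
  gear 3: meshes with gear 0 -> depth 1 -> negative (opposite of gear 0)
  gear 4: meshes with gear 2 -> depth 2 -> positive (opposite of gear 2)
  gear 5: meshes with gear 1 -> depth 2 -> positive (opposite of gear 1)
  gear 6: meshes with gear 2 -> depth 2 -> positive (opposite of gear 2)
  gear 7: meshes with gear 5 -> depth 3 -> negative (opposite of gear 5)
Queried indices 0, 1, 3, 4, 5, 7 -> positive, negative, negative, positive, positive, negative

Answer: positive negative negative positive positive negative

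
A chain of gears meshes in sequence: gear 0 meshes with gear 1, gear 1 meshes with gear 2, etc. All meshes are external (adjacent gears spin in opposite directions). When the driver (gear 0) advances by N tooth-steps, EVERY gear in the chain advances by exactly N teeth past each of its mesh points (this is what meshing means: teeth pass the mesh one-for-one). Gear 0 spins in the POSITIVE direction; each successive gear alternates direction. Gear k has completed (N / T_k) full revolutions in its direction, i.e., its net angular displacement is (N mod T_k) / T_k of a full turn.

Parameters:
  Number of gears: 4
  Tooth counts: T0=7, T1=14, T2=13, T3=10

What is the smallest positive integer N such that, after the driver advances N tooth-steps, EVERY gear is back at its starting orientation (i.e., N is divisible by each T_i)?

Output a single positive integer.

Answer: 910

Derivation:
Gear k returns to start when N is a multiple of T_k.
All gears at start simultaneously when N is a common multiple of [7, 14, 13, 10]; the smallest such N is lcm(7, 14, 13, 10).
Start: lcm = T0 = 7
Fold in T1=14: gcd(7, 14) = 7; lcm(7, 14) = 7 * 14 / 7 = 98 / 7 = 14
Fold in T2=13: gcd(14, 13) = 1; lcm(14, 13) = 14 * 13 / 1 = 182 / 1 = 182
Fold in T3=10: gcd(182, 10) = 2; lcm(182, 10) = 182 * 10 / 2 = 1820 / 2 = 910
Full cycle length = 910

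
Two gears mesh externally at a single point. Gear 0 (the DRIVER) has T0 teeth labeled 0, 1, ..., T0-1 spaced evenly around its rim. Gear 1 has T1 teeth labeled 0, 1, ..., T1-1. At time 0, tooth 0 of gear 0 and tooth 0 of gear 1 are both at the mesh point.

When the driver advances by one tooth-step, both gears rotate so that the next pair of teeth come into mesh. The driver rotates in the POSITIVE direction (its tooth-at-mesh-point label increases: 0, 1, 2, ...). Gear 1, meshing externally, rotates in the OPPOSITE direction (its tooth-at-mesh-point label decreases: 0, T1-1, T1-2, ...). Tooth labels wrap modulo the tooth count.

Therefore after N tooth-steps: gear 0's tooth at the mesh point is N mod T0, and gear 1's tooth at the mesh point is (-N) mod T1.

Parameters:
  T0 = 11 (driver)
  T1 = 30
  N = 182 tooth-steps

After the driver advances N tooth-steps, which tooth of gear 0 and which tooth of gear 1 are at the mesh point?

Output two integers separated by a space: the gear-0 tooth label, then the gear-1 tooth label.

Answer: 6 28

Derivation:
Gear 0 (driver, T0=11): tooth at mesh = N mod T0
  182 = 16 * 11 + 6, so 182 mod 11 = 6
  gear 0 tooth = 6
Gear 1 (driven, T1=30): tooth at mesh = (-N) mod T1
  182 = 6 * 30 + 2, so 182 mod 30 = 2
  (-182) mod 30 = (-2) mod 30 = 30 - 2 = 28
Mesh after 182 steps: gear-0 tooth 6 meets gear-1 tooth 28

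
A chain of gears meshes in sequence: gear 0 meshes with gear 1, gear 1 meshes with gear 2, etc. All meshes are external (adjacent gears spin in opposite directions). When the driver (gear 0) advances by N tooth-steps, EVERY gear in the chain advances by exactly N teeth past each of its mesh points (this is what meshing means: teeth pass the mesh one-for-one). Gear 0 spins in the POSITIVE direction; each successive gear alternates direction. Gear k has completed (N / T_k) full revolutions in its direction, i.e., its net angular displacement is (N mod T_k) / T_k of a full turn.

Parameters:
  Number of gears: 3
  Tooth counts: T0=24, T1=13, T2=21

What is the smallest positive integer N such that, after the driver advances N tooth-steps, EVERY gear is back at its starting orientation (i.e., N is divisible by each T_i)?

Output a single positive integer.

Gear k returns to start when N is a multiple of T_k.
All gears at start simultaneously when N is a common multiple of [24, 13, 21]; the smallest such N is lcm(24, 13, 21).
Start: lcm = T0 = 24
Fold in T1=13: gcd(24, 13) = 1; lcm(24, 13) = 24 * 13 / 1 = 312 / 1 = 312
Fold in T2=21: gcd(312, 21) = 3; lcm(312, 21) = 312 * 21 / 3 = 6552 / 3 = 2184
Full cycle length = 2184

Answer: 2184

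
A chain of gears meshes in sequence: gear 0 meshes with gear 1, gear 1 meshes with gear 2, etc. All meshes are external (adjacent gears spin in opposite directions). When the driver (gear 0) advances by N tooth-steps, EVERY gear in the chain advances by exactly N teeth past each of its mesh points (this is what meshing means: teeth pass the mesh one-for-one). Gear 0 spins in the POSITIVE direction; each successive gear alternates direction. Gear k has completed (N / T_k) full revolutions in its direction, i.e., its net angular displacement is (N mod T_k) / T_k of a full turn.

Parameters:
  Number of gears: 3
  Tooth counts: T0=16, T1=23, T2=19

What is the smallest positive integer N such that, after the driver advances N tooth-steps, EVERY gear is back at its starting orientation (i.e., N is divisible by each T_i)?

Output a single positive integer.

Gear k returns to start when N is a multiple of T_k.
All gears at start simultaneously when N is a common multiple of [16, 23, 19]; the smallest such N is lcm(16, 23, 19).
Start: lcm = T0 = 16
Fold in T1=23: gcd(16, 23) = 1; lcm(16, 23) = 16 * 23 / 1 = 368 / 1 = 368
Fold in T2=19: gcd(368, 19) = 1; lcm(368, 19) = 368 * 19 / 1 = 6992 / 1 = 6992
Full cycle length = 6992

Answer: 6992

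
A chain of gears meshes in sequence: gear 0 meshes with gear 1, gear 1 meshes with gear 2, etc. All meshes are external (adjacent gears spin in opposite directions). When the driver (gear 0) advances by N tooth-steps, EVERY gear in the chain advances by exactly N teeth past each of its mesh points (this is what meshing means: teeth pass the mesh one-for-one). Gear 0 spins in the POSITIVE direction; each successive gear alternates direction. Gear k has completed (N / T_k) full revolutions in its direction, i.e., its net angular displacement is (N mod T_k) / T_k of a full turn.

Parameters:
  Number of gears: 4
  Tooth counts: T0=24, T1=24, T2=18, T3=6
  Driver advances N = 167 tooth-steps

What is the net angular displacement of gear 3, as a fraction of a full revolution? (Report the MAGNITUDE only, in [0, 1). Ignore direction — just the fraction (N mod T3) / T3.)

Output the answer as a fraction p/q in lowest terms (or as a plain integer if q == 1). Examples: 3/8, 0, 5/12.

Chain of 4 gears, tooth counts: [24, 24, 18, 6]
  gear 0: T0=24, direction=positive, advance = 167 mod 24 = 23 teeth = 23/24 turn
  gear 1: T1=24, direction=negative, advance = 167 mod 24 = 23 teeth = 23/24 turn
  gear 2: T2=18, direction=positive, advance = 167 mod 18 = 5 teeth = 5/18 turn
  gear 3: T3=6, direction=negative, advance = 167 mod 6 = 5 teeth = 5/6 turn
Gear 3: 167 mod 6 = 5
Fraction = 5 / 6 = 5/6 (gcd(5,6)=1) = 5/6

Answer: 5/6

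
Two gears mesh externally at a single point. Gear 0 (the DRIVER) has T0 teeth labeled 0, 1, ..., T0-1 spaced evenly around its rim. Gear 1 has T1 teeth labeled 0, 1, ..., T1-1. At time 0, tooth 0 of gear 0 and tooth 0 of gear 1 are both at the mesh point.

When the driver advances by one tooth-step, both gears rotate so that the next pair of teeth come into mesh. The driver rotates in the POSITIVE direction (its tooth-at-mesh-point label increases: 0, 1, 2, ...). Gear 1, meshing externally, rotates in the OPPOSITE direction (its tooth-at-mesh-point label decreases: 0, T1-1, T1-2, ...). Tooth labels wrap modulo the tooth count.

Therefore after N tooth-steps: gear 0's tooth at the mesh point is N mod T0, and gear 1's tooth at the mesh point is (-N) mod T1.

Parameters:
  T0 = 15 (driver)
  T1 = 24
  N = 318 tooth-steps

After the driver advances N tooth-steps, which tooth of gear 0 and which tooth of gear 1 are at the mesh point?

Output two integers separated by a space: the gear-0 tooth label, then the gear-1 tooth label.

Gear 0 (driver, T0=15): tooth at mesh = N mod T0
  318 = 21 * 15 + 3, so 318 mod 15 = 3
  gear 0 tooth = 3
Gear 1 (driven, T1=24): tooth at mesh = (-N) mod T1
  318 = 13 * 24 + 6, so 318 mod 24 = 6
  (-318) mod 24 = (-6) mod 24 = 24 - 6 = 18
Mesh after 318 steps: gear-0 tooth 3 meets gear-1 tooth 18

Answer: 3 18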